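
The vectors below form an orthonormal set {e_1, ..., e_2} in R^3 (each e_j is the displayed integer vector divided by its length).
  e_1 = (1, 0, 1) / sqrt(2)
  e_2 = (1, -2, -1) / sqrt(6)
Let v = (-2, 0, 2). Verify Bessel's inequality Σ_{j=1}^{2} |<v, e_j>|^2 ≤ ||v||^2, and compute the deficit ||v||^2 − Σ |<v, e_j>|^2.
Σ |<v, e_j>|^2 = 8/3; ||v||^2 = 8; deficit = 16/3

Write each e_j = u_j / sqrt(<u_j, u_j>) where u_j is the displayed integer vector. Then <v, e_j> = <v, u_j> / sqrt(<u_j, u_j>), so |<v, e_j>|^2 = <v, u_j>^2 / <u_j, u_j>.
Coefficients: <v, e_1> = 0/sqrt(2), <v, e_2> = -4/sqrt(6).
Square and sum: Σ |<v, e_j>|^2 = 8/3.
Compute ||v||^2 = v·v = 8.
Deficit = 8 − 8/3 = 16/3 ≥ 0, confirming Bessel's inequality. (The deficit equals ||v − Σ <v,e_j> e_j||^2, the squared distance from v to span{e_j}.)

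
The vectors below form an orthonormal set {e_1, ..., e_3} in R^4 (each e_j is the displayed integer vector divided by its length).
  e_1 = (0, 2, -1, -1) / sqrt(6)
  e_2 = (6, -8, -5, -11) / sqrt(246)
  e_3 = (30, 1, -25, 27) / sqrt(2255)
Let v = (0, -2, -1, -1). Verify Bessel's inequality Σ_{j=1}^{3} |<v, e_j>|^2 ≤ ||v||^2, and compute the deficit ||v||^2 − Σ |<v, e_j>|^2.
Σ |<v, e_j>|^2 = 266/55; ||v||^2 = 6; deficit = 64/55

Write each e_j = u_j / sqrt(<u_j, u_j>) where u_j is the displayed integer vector. Then <v, e_j> = <v, u_j> / sqrt(<u_j, u_j>), so |<v, e_j>|^2 = <v, u_j>^2 / <u_j, u_j>.
Coefficients: <v, e_1> = -2/sqrt(6), <v, e_2> = 32/sqrt(246), <v, e_3> = -4/sqrt(2255).
Square and sum: Σ |<v, e_j>|^2 = 266/55.
Compute ||v||^2 = v·v = 6.
Deficit = 6 − 266/55 = 64/55 ≥ 0, confirming Bessel's inequality. (The deficit equals ||v − Σ <v,e_j> e_j||^2, the squared distance from v to span{e_j}.)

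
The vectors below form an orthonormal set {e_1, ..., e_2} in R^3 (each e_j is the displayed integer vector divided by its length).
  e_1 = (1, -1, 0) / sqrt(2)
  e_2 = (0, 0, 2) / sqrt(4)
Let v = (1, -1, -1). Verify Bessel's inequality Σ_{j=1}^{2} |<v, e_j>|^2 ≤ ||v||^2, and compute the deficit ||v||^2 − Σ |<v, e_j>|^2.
Σ |<v, e_j>|^2 = 3; ||v||^2 = 3; deficit = 0

Write each e_j = u_j / sqrt(<u_j, u_j>) where u_j is the displayed integer vector. Then <v, e_j> = <v, u_j> / sqrt(<u_j, u_j>), so |<v, e_j>|^2 = <v, u_j>^2 / <u_j, u_j>.
Coefficients: <v, e_1> = 2/sqrt(2), <v, e_2> = -2/sqrt(4).
Square and sum: Σ |<v, e_j>|^2 = 3.
Compute ||v||^2 = v·v = 3.
Deficit = 3 − 3 = 0 ≥ 0, confirming Bessel's inequality. (The deficit equals ||v − Σ <v,e_j> e_j||^2, the squared distance from v to span{e_j}.)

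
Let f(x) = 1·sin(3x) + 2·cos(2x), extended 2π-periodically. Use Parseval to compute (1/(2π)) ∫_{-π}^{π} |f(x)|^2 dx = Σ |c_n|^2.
Σ |c_n|^2 = 5/2

Expand |f|^2 and use orthogonality of {sin(nx), cos(mx)} on [-π, π]:
  ∫_{-π}^{π} sin(nx)^2 dx = π, ∫ cos(mx)^2 dx = π, and cross terms integrate to 0.
So ∫_{-π}^{π} f(x)^2 dx = 1^2 · π + 2^2 · π = (1 + 4)π.
Divide by 2π: (1 + 4)/2 = 5/2.
By Parseval, this equals Σ |c_n|^2.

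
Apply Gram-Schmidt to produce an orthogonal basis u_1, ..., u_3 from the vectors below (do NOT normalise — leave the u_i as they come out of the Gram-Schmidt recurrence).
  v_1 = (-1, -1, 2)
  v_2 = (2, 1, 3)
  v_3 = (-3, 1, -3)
Orthogonal basis:
  u_1 = (-1, -1, 2)
  u_2 = (5/2, 3/2, 2)
  u_3 = (-19/15, 133/75, 19/75)

Apply the Gram-Schmidt recurrence
  u_1 = v_1
  u_i = v_i − Σ_{j<i} ((v_i · u_j) / (u_j · u_j)) · u_j.

Step by step this gives:
  u_1 = (-1, -1, 2)
  u_2 = (5/2, 3/2, 2)
  u_3 = (-19/15, 133/75, 19/75)

Orthogonality check:
  u_2 · u_1 = 0 (should be 0)
  u_3 · u_1 = 0 (should be 0)
  u_3 · u_2 = 0 (should be 0)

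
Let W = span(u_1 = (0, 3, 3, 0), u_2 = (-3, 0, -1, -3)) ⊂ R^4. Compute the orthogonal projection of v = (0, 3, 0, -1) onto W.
proj_W(v) = (-27/37, 60/37, 51/37, -27/37)

Set up U = [u_1 | ... | u_2] ∈ R^(4×2). The projector onto W = col(U) is P = U (U^T U)^(-1) U^T.
Compute U^T U =
  [18, -3]
  [-3, 19],
and U^T v = (9, 3).
Solve U^T U · c = U^T v for the coefficients: c = (20/37, 9/37). The projection is proj_W(v) = U c.
Check: (v - proj_W(v)) · u_1 = 0  (should be 0).
Check: (v - proj_W(v)) · u_2 = 0  (should be 0).
Result: proj_W(v) = (-27/37, 60/37, 51/37, -27/37).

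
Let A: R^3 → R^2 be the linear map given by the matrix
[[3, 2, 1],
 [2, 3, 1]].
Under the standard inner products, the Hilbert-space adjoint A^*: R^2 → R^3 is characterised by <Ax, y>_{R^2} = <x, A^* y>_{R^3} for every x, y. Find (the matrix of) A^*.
A^* = A^T =
[[3, 2],
 [2, 3],
 [1, 1]]

For real matrices with standard dot products, the defining identity <Ax, y> = <x, A^* y> gives (Ax)^T y = x^T (A^*) y, i.e. x^T A^T y = x^T (A^*) y. Since this holds for all x, y, we must have A^* = A^T. Therefore
A^* =
[[3, 2],
 [2, 3],
 [1, 1]].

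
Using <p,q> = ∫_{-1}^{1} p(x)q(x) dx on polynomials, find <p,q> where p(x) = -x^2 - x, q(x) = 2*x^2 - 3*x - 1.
<p,q> = 28/15

Expand the product: p(x)·q(x) = -2*x^4 + x^3 + 4*x^2 + x.
∫_{-1}^{1} of each monomial x^k gives [2/(k+1) if k even, 0 if k odd]. Integrating term-by-term (or equivalently evaluating the antiderivative F(x) = -2*x^5/5 + x^4/4 + 4*x^3/3 + x^2/2 at the endpoints):
  F(1) − F(−1) = 101/60 − (-11/60) = 28/15.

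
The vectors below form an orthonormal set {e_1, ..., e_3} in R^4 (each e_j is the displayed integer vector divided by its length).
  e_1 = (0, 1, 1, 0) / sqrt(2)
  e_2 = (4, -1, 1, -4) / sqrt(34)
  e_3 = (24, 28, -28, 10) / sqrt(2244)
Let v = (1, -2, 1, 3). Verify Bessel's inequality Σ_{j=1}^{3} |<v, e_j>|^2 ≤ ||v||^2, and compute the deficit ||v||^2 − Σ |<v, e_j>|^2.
Σ |<v, e_j>|^2 = 18/11; ||v||^2 = 15; deficit = 147/11

Write each e_j = u_j / sqrt(<u_j, u_j>) where u_j is the displayed integer vector. Then <v, e_j> = <v, u_j> / sqrt(<u_j, u_j>), so |<v, e_j>|^2 = <v, u_j>^2 / <u_j, u_j>.
Coefficients: <v, e_1> = -1/sqrt(2), <v, e_2> = -5/sqrt(34), <v, e_3> = -30/sqrt(2244).
Square and sum: Σ |<v, e_j>|^2 = 18/11.
Compute ||v||^2 = v·v = 15.
Deficit = 15 − 18/11 = 147/11 ≥ 0, confirming Bessel's inequality. (The deficit equals ||v − Σ <v,e_j> e_j||^2, the squared distance from v to span{e_j}.)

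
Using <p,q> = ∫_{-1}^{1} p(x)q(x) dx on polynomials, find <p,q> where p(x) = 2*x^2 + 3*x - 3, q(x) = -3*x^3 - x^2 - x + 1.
<p,q> = -136/15

Expand the product: p(x)·q(x) = -6*x^5 - 11*x^4 + 4*x^3 + 2*x^2 + 6*x - 3.
∫_{-1}^{1} of each monomial x^k gives [2/(k+1) if k even, 0 if k odd]. Integrating term-by-term (or equivalently evaluating the antiderivative F(x) = -x^6 - 11*x^5/5 + x^4 + 2*x^3/3 + 3*x^2 - 3*x at the endpoints):
  F(1) − F(−1) = -23/15 − (113/15) = -136/15.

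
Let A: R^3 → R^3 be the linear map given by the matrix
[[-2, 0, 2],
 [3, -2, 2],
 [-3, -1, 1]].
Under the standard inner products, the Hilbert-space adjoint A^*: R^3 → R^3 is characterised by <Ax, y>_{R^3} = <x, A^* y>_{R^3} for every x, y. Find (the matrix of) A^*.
A^* = A^T =
[[-2, 3, -3],
 [0, -2, -1],
 [2, 2, 1]]

For real matrices with standard dot products, the defining identity <Ax, y> = <x, A^* y> gives (Ax)^T y = x^T (A^*) y, i.e. x^T A^T y = x^T (A^*) y. Since this holds for all x, y, we must have A^* = A^T. Therefore
A^* =
[[-2, 3, -3],
 [0, -2, -1],
 [2, 2, 1]].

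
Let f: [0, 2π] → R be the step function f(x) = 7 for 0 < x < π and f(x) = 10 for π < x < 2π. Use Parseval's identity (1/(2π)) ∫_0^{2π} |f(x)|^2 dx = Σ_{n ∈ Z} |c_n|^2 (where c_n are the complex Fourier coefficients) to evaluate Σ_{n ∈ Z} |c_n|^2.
Σ |c_n|^2 = 149/2

Parseval equates the L^2 energy of f (normalised by 1/(2π)) with the ℓ^2 sum of its Fourier coefficients: (1/(2π)) ∫_0^{2π} |f|^2 = Σ |c_n|^2.
Compute the left side: (1/(2π)) [∫_0^π 7^2 dx + ∫_π^{2π} 10^2 dx] = (1/(2π)) · (49π + 100π) = (49 + 100)/2 = 149/2.
So Σ_{n ∈ Z} |c_n|^2 = 149/2.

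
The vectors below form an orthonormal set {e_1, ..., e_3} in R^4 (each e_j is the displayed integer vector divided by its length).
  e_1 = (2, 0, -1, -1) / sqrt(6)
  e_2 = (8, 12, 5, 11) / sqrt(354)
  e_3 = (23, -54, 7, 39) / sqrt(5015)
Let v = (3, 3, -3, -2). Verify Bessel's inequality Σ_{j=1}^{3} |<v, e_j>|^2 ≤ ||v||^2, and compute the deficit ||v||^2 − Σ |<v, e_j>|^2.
Σ |<v, e_j>|^2 = 2466/85; ||v||^2 = 31; deficit = 169/85

Write each e_j = u_j / sqrt(<u_j, u_j>) where u_j is the displayed integer vector. Then <v, e_j> = <v, u_j> / sqrt(<u_j, u_j>), so |<v, e_j>|^2 = <v, u_j>^2 / <u_j, u_j>.
Coefficients: <v, e_1> = 11/sqrt(6), <v, e_2> = 23/sqrt(354), <v, e_3> = -192/sqrt(5015).
Square and sum: Σ |<v, e_j>|^2 = 2466/85.
Compute ||v||^2 = v·v = 31.
Deficit = 31 − 2466/85 = 169/85 ≥ 0, confirming Bessel's inequality. (The deficit equals ||v − Σ <v,e_j> e_j||^2, the squared distance from v to span{e_j}.)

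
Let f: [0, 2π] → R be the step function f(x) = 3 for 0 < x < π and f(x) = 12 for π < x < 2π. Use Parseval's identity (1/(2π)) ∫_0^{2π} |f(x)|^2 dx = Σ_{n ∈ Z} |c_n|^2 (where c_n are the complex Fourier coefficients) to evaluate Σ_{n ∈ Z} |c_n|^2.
Σ |c_n|^2 = 153/2

Parseval equates the L^2 energy of f (normalised by 1/(2π)) with the ℓ^2 sum of its Fourier coefficients: (1/(2π)) ∫_0^{2π} |f|^2 = Σ |c_n|^2.
Compute the left side: (1/(2π)) [∫_0^π 3^2 dx + ∫_π^{2π} 12^2 dx] = (1/(2π)) · (9π + 144π) = (9 + 144)/2 = 153/2.
So Σ_{n ∈ Z} |c_n|^2 = 153/2.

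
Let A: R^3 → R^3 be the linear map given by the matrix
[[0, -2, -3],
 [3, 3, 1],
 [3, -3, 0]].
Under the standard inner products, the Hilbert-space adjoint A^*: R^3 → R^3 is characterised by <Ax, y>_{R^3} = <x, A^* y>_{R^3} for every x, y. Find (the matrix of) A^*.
A^* = A^T =
[[0, 3, 3],
 [-2, 3, -3],
 [-3, 1, 0]]

For real matrices with standard dot products, the defining identity <Ax, y> = <x, A^* y> gives (Ax)^T y = x^T (A^*) y, i.e. x^T A^T y = x^T (A^*) y. Since this holds for all x, y, we must have A^* = A^T. Therefore
A^* =
[[0, 3, 3],
 [-2, 3, -3],
 [-3, 1, 0]].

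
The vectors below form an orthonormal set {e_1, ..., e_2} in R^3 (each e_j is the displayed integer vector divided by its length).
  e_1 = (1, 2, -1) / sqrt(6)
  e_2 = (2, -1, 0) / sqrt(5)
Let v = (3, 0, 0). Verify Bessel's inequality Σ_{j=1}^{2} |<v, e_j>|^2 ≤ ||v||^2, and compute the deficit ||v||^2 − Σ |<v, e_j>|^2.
Σ |<v, e_j>|^2 = 87/10; ||v||^2 = 9; deficit = 3/10

Write each e_j = u_j / sqrt(<u_j, u_j>) where u_j is the displayed integer vector. Then <v, e_j> = <v, u_j> / sqrt(<u_j, u_j>), so |<v, e_j>|^2 = <v, u_j>^2 / <u_j, u_j>.
Coefficients: <v, e_1> = 3/sqrt(6), <v, e_2> = 6/sqrt(5).
Square and sum: Σ |<v, e_j>|^2 = 87/10.
Compute ||v||^2 = v·v = 9.
Deficit = 9 − 87/10 = 3/10 ≥ 0, confirming Bessel's inequality. (The deficit equals ||v − Σ <v,e_j> e_j||^2, the squared distance from v to span{e_j}.)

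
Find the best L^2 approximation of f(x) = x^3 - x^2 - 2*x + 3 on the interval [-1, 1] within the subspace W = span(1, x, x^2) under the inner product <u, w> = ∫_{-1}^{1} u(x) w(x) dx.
g(x) = -x^2 - 7*x/5 + 3

The best approximation g ∈ W is the orthogonal projection of f onto W. Writing g = a_0 + a_1 x + a_2 x^2, the coefficients solve the normal equations G · a = b where
  G_{ij} = <φ_i, φ_j> and b_i = <f, φ_i>, with φ_0 = 1, φ_1 = x, φ_2 = x^2.
G =
  [2, 0, 2/3]
  [0, 2/3, 0]
  [2/3, 0, 2/5],
b = (16/3, -14/15, 8/5).
Solving gives a_0 = 3, a_1 = -7/5, a_2 = -1, so
  g(x) = -x^2 - 7*x/5 + 3.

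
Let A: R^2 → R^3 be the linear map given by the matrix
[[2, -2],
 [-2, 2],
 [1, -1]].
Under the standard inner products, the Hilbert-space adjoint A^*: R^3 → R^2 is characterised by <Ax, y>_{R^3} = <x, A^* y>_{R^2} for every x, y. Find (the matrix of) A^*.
A^* = A^T =
[[2, -2, 1],
 [-2, 2, -1]]

For real matrices with standard dot products, the defining identity <Ax, y> = <x, A^* y> gives (Ax)^T y = x^T (A^*) y, i.e. x^T A^T y = x^T (A^*) y. Since this holds for all x, y, we must have A^* = A^T. Therefore
A^* =
[[2, -2, 1],
 [-2, 2, -1]].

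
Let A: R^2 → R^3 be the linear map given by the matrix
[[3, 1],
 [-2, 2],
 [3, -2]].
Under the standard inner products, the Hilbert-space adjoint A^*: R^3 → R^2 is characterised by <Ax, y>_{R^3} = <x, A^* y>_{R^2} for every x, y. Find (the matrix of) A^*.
A^* = A^T =
[[3, -2, 3],
 [1, 2, -2]]

For real matrices with standard dot products, the defining identity <Ax, y> = <x, A^* y> gives (Ax)^T y = x^T (A^*) y, i.e. x^T A^T y = x^T (A^*) y. Since this holds for all x, y, we must have A^* = A^T. Therefore
A^* =
[[3, -2, 3],
 [1, 2, -2]].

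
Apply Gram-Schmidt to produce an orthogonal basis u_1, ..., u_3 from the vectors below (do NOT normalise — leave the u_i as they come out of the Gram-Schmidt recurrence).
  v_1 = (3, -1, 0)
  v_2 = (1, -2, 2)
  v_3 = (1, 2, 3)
Orthogonal basis:
  u_1 = (3, -1, 0)
  u_2 = (-1/2, -3/2, 2)
  u_3 = (58/65, 174/65, 29/13)

Apply the Gram-Schmidt recurrence
  u_1 = v_1
  u_i = v_i − Σ_{j<i} ((v_i · u_j) / (u_j · u_j)) · u_j.

Step by step this gives:
  u_1 = (3, -1, 0)
  u_2 = (-1/2, -3/2, 2)
  u_3 = (58/65, 174/65, 29/13)

Orthogonality check:
  u_2 · u_1 = 0 (should be 0)
  u_3 · u_1 = 0 (should be 0)
  u_3 · u_2 = 0 (should be 0)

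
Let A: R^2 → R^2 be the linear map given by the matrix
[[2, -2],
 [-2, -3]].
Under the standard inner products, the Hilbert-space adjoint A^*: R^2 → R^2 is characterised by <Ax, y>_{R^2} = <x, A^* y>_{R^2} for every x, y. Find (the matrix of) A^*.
A^* = A^T =
[[2, -2],
 [-2, -3]]

For real matrices with standard dot products, the defining identity <Ax, y> = <x, A^* y> gives (Ax)^T y = x^T (A^*) y, i.e. x^T A^T y = x^T (A^*) y. Since this holds for all x, y, we must have A^* = A^T. Therefore
A^* =
[[2, -2],
 [-2, -3]].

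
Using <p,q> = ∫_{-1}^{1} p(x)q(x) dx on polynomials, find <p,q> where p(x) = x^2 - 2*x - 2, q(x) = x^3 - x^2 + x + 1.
<p,q> = -68/15

Expand the product: p(x)·q(x) = x^5 - 3*x^4 + x^3 + x^2 - 4*x - 2.
∫_{-1}^{1} of each monomial x^k gives [2/(k+1) if k even, 0 if k odd]. Integrating term-by-term (or equivalently evaluating the antiderivative F(x) = x^6/6 - 3*x^5/5 + x^4/4 + x^3/3 - 2*x^2 - 2*x at the endpoints):
  F(1) − F(−1) = -77/20 − (41/60) = -68/15.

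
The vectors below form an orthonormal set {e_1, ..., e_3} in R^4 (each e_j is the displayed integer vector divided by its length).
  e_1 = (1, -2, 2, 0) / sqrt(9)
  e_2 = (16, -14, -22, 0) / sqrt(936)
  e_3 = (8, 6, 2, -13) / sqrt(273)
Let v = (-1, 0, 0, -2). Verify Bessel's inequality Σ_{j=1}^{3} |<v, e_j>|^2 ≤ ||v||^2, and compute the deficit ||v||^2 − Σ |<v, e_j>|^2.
Σ |<v, e_j>|^2 = 11/7; ||v||^2 = 5; deficit = 24/7

Write each e_j = u_j / sqrt(<u_j, u_j>) where u_j is the displayed integer vector. Then <v, e_j> = <v, u_j> / sqrt(<u_j, u_j>), so |<v, e_j>|^2 = <v, u_j>^2 / <u_j, u_j>.
Coefficients: <v, e_1> = -1/sqrt(9), <v, e_2> = -16/sqrt(936), <v, e_3> = 18/sqrt(273).
Square and sum: Σ |<v, e_j>|^2 = 11/7.
Compute ||v||^2 = v·v = 5.
Deficit = 5 − 11/7 = 24/7 ≥ 0, confirming Bessel's inequality. (The deficit equals ||v − Σ <v,e_j> e_j||^2, the squared distance from v to span{e_j}.)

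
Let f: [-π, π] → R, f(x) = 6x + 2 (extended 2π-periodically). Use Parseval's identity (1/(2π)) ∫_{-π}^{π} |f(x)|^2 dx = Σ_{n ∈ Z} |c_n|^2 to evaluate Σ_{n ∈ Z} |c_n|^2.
Σ |c_n|^2 = 12π^2 + 4

Expand and integrate term by term over [-π, π]:
  ∫ (6x)^2 dx = 36·(2π^3/3); ∫ 2·6·(2)·x dx = 0 (odd integrand); ∫ 2^2 dx = 4·2π.
So (1/(2π)) ∫_{-π}^{π} (6x + 2)^2 dx = 36π^2/3 + 4 = 12π^2 + 4.
Parseval ⇒ Σ |c_n|^2 = 12π^2 + 4.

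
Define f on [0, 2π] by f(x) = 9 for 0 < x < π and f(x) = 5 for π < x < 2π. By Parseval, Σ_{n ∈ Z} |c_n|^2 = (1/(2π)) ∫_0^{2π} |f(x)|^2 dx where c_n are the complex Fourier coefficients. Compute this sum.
Σ |c_n|^2 = 53

Parseval equates the L^2 energy of f (normalised by 1/(2π)) with the ℓ^2 sum of its Fourier coefficients: (1/(2π)) ∫_0^{2π} |f|^2 = Σ |c_n|^2.
Compute the left side: (1/(2π)) [∫_0^π 9^2 dx + ∫_π^{2π} 5^2 dx] = (1/(2π)) · (81π + 25π) = (81 + 25)/2 = 53.
So Σ_{n ∈ Z} |c_n|^2 = 53.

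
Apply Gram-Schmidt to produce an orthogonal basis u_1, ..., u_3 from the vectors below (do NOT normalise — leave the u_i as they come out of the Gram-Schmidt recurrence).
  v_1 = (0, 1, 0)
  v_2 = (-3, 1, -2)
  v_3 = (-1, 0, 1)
Orthogonal basis:
  u_1 = (0, 1, 0)
  u_2 = (-3, 0, -2)
  u_3 = (-10/13, 0, 15/13)

Apply the Gram-Schmidt recurrence
  u_1 = v_1
  u_i = v_i − Σ_{j<i} ((v_i · u_j) / (u_j · u_j)) · u_j.

Step by step this gives:
  u_1 = (0, 1, 0)
  u_2 = (-3, 0, -2)
  u_3 = (-10/13, 0, 15/13)

Orthogonality check:
  u_2 · u_1 = 0 (should be 0)
  u_3 · u_1 = 0 (should be 0)
  u_3 · u_2 = 0 (should be 0)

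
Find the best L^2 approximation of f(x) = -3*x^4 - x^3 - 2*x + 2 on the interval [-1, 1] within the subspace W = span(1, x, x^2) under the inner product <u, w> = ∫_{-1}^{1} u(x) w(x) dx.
g(x) = -18*x^2/7 - 13*x/5 + 79/35

The best approximation g ∈ W is the orthogonal projection of f onto W. Writing g = a_0 + a_1 x + a_2 x^2, the coefficients solve the normal equations G · a = b where
  G_{ij} = <φ_i, φ_j> and b_i = <f, φ_i>, with φ_0 = 1, φ_1 = x, φ_2 = x^2.
G =
  [2, 0, 2/3]
  [0, 2/3, 0]
  [2/3, 0, 2/5],
b = (14/5, -26/15, 10/21).
Solving gives a_0 = 79/35, a_1 = -13/5, a_2 = -18/7, so
  g(x) = -18*x^2/7 - 13*x/5 + 79/35.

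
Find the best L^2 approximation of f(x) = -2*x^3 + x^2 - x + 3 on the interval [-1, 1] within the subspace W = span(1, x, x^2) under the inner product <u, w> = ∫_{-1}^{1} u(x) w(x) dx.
g(x) = x^2 - 11*x/5 + 3

The best approximation g ∈ W is the orthogonal projection of f onto W. Writing g = a_0 + a_1 x + a_2 x^2, the coefficients solve the normal equations G · a = b where
  G_{ij} = <φ_i, φ_j> and b_i = <f, φ_i>, with φ_0 = 1, φ_1 = x, φ_2 = x^2.
G =
  [2, 0, 2/3]
  [0, 2/3, 0]
  [2/3, 0, 2/5],
b = (20/3, -22/15, 12/5).
Solving gives a_0 = 3, a_1 = -11/5, a_2 = 1, so
  g(x) = x^2 - 11*x/5 + 3.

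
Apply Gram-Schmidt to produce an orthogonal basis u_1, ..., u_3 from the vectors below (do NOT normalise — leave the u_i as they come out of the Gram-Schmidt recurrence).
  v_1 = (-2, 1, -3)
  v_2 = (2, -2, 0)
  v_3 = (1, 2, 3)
Orthogonal basis:
  u_1 = (-2, 1, -3)
  u_2 = (8/7, -11/7, -9/7)
  u_3 = (18/19, 18/19, -6/19)

Apply the Gram-Schmidt recurrence
  u_1 = v_1
  u_i = v_i − Σ_{j<i} ((v_i · u_j) / (u_j · u_j)) · u_j.

Step by step this gives:
  u_1 = (-2, 1, -3)
  u_2 = (8/7, -11/7, -9/7)
  u_3 = (18/19, 18/19, -6/19)

Orthogonality check:
  u_2 · u_1 = 0 (should be 0)
  u_3 · u_1 = 0 (should be 0)
  u_3 · u_2 = 0 (should be 0)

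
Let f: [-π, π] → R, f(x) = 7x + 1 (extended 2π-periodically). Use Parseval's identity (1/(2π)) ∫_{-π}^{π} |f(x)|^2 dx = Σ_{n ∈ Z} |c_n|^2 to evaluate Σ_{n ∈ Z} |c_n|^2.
Σ |c_n|^2 = 49π^2/3 + 1

Expand and integrate term by term over [-π, π]:
  ∫ (7x)^2 dx = 49·(2π^3/3); ∫ 2·7·(1)·x dx = 0 (odd integrand); ∫ 1^2 dx = 1·2π.
So (1/(2π)) ∫_{-π}^{π} (7x + 1)^2 dx = 49π^2/3 + 1 = 49π^2/3 + 1.
Parseval ⇒ Σ |c_n|^2 = 49π^2/3 + 1.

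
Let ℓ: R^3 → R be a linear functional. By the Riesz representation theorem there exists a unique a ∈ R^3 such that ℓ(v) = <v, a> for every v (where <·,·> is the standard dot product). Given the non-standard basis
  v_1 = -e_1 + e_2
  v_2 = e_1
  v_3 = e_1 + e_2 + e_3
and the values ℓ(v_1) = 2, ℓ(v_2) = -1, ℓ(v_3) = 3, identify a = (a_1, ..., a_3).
a = (-1, 1, 3)

Write a = (a_1, ..., a_3) in the standard basis. For each basis vector v_i, ℓ(v_i) = <v_i, a> is a linear equation in the a_j's. Collect the n equations into a matrix system V a = ℓ, where row i of V is v_i (expressed in the standard basis). Since V is invertible (lower-triangular with 1s on the diagonal, up to permutation), solve by back-substitution:
  V =
[[-1, 1, 0],
 [1, 0, 0],
 [1, 1, 1]]
  V a = (2, -1, 3)
Solving gives a = (-1, 1, 3).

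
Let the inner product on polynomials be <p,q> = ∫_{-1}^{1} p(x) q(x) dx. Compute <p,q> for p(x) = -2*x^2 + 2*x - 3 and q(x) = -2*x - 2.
<p,q> = 12

Expand the product: p(x)·q(x) = 4*x^3 + 2*x + 6.
∫_{-1}^{1} of each monomial x^k gives [2/(k+1) if k even, 0 if k odd]. Integrating term-by-term (or equivalently evaluating the antiderivative F(x) = x^4 + x^2 + 6*x at the endpoints):
  F(1) − F(−1) = 8 − (-4) = 12.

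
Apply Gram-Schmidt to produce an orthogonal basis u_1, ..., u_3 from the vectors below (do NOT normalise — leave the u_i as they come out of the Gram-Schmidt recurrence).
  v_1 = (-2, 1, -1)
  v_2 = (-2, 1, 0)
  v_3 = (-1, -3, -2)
Orthogonal basis:
  u_1 = (-2, 1, -1)
  u_2 = (-1/3, 1/6, 5/6)
  u_3 = (-7/5, -14/5, 0)

Apply the Gram-Schmidt recurrence
  u_1 = v_1
  u_i = v_i − Σ_{j<i} ((v_i · u_j) / (u_j · u_j)) · u_j.

Step by step this gives:
  u_1 = (-2, 1, -1)
  u_2 = (-1/3, 1/6, 5/6)
  u_3 = (-7/5, -14/5, 0)

Orthogonality check:
  u_2 · u_1 = 0 (should be 0)
  u_3 · u_1 = 0 (should be 0)
  u_3 · u_2 = 0 (should be 0)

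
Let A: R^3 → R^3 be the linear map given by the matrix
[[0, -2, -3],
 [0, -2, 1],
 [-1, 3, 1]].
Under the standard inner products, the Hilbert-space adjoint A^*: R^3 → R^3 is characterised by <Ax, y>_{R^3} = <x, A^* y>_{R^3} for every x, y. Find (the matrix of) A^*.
A^* = A^T =
[[0, 0, -1],
 [-2, -2, 3],
 [-3, 1, 1]]

For real matrices with standard dot products, the defining identity <Ax, y> = <x, A^* y> gives (Ax)^T y = x^T (A^*) y, i.e. x^T A^T y = x^T (A^*) y. Since this holds for all x, y, we must have A^* = A^T. Therefore
A^* =
[[0, 0, -1],
 [-2, -2, 3],
 [-3, 1, 1]].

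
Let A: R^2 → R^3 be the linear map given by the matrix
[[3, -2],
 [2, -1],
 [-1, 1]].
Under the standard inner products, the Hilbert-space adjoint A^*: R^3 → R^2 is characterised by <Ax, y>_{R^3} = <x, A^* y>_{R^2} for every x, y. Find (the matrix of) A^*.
A^* = A^T =
[[3, 2, -1],
 [-2, -1, 1]]

For real matrices with standard dot products, the defining identity <Ax, y> = <x, A^* y> gives (Ax)^T y = x^T (A^*) y, i.e. x^T A^T y = x^T (A^*) y. Since this holds for all x, y, we must have A^* = A^T. Therefore
A^* =
[[3, 2, -1],
 [-2, -1, 1]].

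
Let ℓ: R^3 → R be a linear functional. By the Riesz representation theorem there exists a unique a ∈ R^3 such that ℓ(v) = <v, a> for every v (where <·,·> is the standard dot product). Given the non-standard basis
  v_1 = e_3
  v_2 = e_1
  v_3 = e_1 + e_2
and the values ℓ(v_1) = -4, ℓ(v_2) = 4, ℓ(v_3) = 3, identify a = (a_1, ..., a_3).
a = (4, -1, -4)

Write a = (a_1, ..., a_3) in the standard basis. For each basis vector v_i, ℓ(v_i) = <v_i, a> is a linear equation in the a_j's. Collect the n equations into a matrix system V a = ℓ, where row i of V is v_i (expressed in the standard basis). Since V is invertible (lower-triangular with 1s on the diagonal, up to permutation), solve by back-substitution:
  V =
[[0, 0, 1],
 [1, 0, 0],
 [1, 1, 0]]
  V a = (-4, 4, 3)
Solving gives a = (4, -1, -4).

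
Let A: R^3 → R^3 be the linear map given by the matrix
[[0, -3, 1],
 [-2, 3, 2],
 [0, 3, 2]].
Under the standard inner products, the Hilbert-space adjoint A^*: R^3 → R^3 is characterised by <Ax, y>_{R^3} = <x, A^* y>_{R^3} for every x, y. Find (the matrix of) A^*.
A^* = A^T =
[[0, -2, 0],
 [-3, 3, 3],
 [1, 2, 2]]

For real matrices with standard dot products, the defining identity <Ax, y> = <x, A^* y> gives (Ax)^T y = x^T (A^*) y, i.e. x^T A^T y = x^T (A^*) y. Since this holds for all x, y, we must have A^* = A^T. Therefore
A^* =
[[0, -2, 0],
 [-3, 3, 3],
 [1, 2, 2]].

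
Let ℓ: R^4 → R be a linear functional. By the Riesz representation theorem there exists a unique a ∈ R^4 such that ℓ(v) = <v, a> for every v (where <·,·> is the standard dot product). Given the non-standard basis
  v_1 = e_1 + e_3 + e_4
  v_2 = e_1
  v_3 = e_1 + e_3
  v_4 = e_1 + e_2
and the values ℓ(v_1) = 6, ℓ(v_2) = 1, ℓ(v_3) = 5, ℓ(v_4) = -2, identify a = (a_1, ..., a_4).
a = (1, -3, 4, 1)

Write a = (a_1, ..., a_4) in the standard basis. For each basis vector v_i, ℓ(v_i) = <v_i, a> is a linear equation in the a_j's. Collect the n equations into a matrix system V a = ℓ, where row i of V is v_i (expressed in the standard basis). Since V is invertible (lower-triangular with 1s on the diagonal, up to permutation), solve by back-substitution:
  V =
[[1, 0, 1, 1],
 [1, 0, 0, 0],
 [1, 0, 1, 0],
 [1, 1, 0, 0]]
  V a = (6, 1, 5, -2)
Solving gives a = (1, -3, 4, 1).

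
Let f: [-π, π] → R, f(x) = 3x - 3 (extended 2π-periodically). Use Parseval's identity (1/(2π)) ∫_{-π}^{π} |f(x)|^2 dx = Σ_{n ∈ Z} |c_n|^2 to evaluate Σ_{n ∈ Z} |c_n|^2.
Σ |c_n|^2 = 3π^2 + 9

Expand and integrate term by term over [-π, π]:
  ∫ (3x)^2 dx = 9·(2π^3/3); ∫ 2·3·(-3)·x dx = 0 (odd integrand); ∫ (-3)^2 dx = 9·2π.
So (1/(2π)) ∫_{-π}^{π} (3x - 3)^2 dx = 9π^2/3 + 9 = 3π^2 + 9.
Parseval ⇒ Σ |c_n|^2 = 3π^2 + 9.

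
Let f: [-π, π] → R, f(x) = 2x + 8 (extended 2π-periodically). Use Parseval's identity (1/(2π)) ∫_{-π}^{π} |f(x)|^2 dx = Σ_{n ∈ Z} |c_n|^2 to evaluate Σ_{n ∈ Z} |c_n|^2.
Σ |c_n|^2 = 4π^2/3 + 64

Expand and integrate term by term over [-π, π]:
  ∫ (2x)^2 dx = 4·(2π^3/3); ∫ 2·2·(8)·x dx = 0 (odd integrand); ∫ 8^2 dx = 64·2π.
So (1/(2π)) ∫_{-π}^{π} (2x + 8)^2 dx = 4π^2/3 + 64 = 4π^2/3 + 64.
Parseval ⇒ Σ |c_n|^2 = 4π^2/3 + 64.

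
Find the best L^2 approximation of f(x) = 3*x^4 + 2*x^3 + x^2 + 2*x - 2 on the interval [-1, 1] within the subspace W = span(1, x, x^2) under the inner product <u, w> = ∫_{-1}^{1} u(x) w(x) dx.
g(x) = 25*x^2/7 + 16*x/5 - 79/35

The best approximation g ∈ W is the orthogonal projection of f onto W. Writing g = a_0 + a_1 x + a_2 x^2, the coefficients solve the normal equations G · a = b where
  G_{ij} = <φ_i, φ_j> and b_i = <f, φ_i>, with φ_0 = 1, φ_1 = x, φ_2 = x^2.
G =
  [2, 0, 2/3]
  [0, 2/3, 0]
  [2/3, 0, 2/5],
b = (-32/15, 32/15, -8/105).
Solving gives a_0 = -79/35, a_1 = 16/5, a_2 = 25/7, so
  g(x) = 25*x^2/7 + 16*x/5 - 79/35.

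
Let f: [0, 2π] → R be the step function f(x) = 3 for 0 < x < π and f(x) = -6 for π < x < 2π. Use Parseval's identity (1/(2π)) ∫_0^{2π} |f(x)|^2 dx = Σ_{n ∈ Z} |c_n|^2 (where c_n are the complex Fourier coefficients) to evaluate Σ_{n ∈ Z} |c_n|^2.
Σ |c_n|^2 = 45/2

Parseval equates the L^2 energy of f (normalised by 1/(2π)) with the ℓ^2 sum of its Fourier coefficients: (1/(2π)) ∫_0^{2π} |f|^2 = Σ |c_n|^2.
Compute the left side: (1/(2π)) [∫_0^π 3^2 dx + ∫_π^{2π} (-6)^2 dx] = (1/(2π)) · (9π + 36π) = (9 + 36)/2 = 45/2.
So Σ_{n ∈ Z} |c_n|^2 = 45/2.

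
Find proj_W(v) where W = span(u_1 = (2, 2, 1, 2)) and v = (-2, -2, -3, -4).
proj_W(v) = (-38/13, -38/13, -19/13, -38/13)

Set up U = [u_1 | ... | u_1] ∈ R^(4×1). The projector onto W = col(U) is P = U (U^T U)^(-1) U^T.
Compute U^T U =
  [13],
and U^T v = (-19).
Solve U^T U · c = U^T v for the coefficients: c = (-19/13). The projection is proj_W(v) = U c.
Check: (v - proj_W(v)) · u_1 = 0  (should be 0).
Result: proj_W(v) = (-38/13, -38/13, -19/13, -38/13).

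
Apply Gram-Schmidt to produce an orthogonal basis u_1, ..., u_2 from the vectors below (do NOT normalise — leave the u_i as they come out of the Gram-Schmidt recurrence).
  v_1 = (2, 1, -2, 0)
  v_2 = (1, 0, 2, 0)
Orthogonal basis:
  u_1 = (2, 1, -2, 0)
  u_2 = (13/9, 2/9, 14/9, 0)

Apply the Gram-Schmidt recurrence
  u_1 = v_1
  u_i = v_i − Σ_{j<i} ((v_i · u_j) / (u_j · u_j)) · u_j.

Step by step this gives:
  u_1 = (2, 1, -2, 0)
  u_2 = (13/9, 2/9, 14/9, 0)

Orthogonality check:
  u_2 · u_1 = 0 (should be 0)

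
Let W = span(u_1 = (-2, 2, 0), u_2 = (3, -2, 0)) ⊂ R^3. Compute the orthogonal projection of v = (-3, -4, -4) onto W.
proj_W(v) = (-3, -4, 0)

Set up U = [u_1 | ... | u_2] ∈ R^(3×2). The projector onto W = col(U) is P = U (U^T U)^(-1) U^T.
Compute U^T U =
  [8, -10]
  [-10, 13],
and U^T v = (-2, -1).
Solve U^T U · c = U^T v for the coefficients: c = (-9, -7). The projection is proj_W(v) = U c.
Check: (v - proj_W(v)) · u_1 = 0  (should be 0).
Check: (v - proj_W(v)) · u_2 = 0  (should be 0).
Result: proj_W(v) = (-3, -4, 0).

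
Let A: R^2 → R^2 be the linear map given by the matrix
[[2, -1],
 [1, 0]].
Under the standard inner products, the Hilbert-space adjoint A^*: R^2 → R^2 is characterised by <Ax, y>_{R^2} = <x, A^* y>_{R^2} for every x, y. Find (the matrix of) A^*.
A^* = A^T =
[[2, 1],
 [-1, 0]]

For real matrices with standard dot products, the defining identity <Ax, y> = <x, A^* y> gives (Ax)^T y = x^T (A^*) y, i.e. x^T A^T y = x^T (A^*) y. Since this holds for all x, y, we must have A^* = A^T. Therefore
A^* =
[[2, 1],
 [-1, 0]].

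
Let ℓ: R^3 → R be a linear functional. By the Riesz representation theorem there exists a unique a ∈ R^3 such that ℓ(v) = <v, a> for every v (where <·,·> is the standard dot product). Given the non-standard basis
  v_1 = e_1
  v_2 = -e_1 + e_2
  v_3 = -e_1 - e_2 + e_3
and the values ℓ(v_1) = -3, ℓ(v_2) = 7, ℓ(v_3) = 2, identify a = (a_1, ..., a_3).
a = (-3, 4, 3)

Write a = (a_1, ..., a_3) in the standard basis. For each basis vector v_i, ℓ(v_i) = <v_i, a> is a linear equation in the a_j's. Collect the n equations into a matrix system V a = ℓ, where row i of V is v_i (expressed in the standard basis). Since V is invertible (lower-triangular with 1s on the diagonal, up to permutation), solve by back-substitution:
  V =
[[1, 0, 0],
 [-1, 1, 0],
 [-1, -1, 1]]
  V a = (-3, 7, 2)
Solving gives a = (-3, 4, 3).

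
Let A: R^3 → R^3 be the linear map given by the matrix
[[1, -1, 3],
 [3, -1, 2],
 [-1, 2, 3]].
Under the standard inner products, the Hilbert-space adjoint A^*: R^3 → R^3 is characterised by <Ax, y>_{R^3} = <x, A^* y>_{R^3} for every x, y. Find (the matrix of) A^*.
A^* = A^T =
[[1, 3, -1],
 [-1, -1, 2],
 [3, 2, 3]]

For real matrices with standard dot products, the defining identity <Ax, y> = <x, A^* y> gives (Ax)^T y = x^T (A^*) y, i.e. x^T A^T y = x^T (A^*) y. Since this holds for all x, y, we must have A^* = A^T. Therefore
A^* =
[[1, 3, -1],
 [-1, -1, 2],
 [3, 2, 3]].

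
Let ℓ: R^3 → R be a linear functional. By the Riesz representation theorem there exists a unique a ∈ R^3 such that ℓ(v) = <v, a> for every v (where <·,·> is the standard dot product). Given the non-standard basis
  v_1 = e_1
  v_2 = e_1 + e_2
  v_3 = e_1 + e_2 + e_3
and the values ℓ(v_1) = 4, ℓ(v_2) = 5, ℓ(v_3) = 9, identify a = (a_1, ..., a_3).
a = (4, 1, 4)

Write a = (a_1, ..., a_3) in the standard basis. For each basis vector v_i, ℓ(v_i) = <v_i, a> is a linear equation in the a_j's. Collect the n equations into a matrix system V a = ℓ, where row i of V is v_i (expressed in the standard basis). Since V is invertible (lower-triangular with 1s on the diagonal, up to permutation), solve by back-substitution:
  V =
[[1, 0, 0],
 [1, 1, 0],
 [1, 1, 1]]
  V a = (4, 5, 9)
Solving gives a = (4, 1, 4).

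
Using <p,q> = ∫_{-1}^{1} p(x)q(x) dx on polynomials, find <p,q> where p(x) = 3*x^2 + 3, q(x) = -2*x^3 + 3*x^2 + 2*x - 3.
<p,q> = -72/5

Expand the product: p(x)·q(x) = -6*x^5 + 9*x^4 + 6*x - 9.
∫_{-1}^{1} of each monomial x^k gives [2/(k+1) if k even, 0 if k odd]. Integrating term-by-term (or equivalently evaluating the antiderivative F(x) = -x^6 + 9*x^5/5 + 3*x^2 - 9*x at the endpoints):
  F(1) − F(−1) = -26/5 − (46/5) = -72/5.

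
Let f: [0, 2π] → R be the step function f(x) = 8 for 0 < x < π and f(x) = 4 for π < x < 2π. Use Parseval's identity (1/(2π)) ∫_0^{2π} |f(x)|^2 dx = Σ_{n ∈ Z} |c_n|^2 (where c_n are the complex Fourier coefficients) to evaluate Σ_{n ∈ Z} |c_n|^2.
Σ |c_n|^2 = 40

Parseval equates the L^2 energy of f (normalised by 1/(2π)) with the ℓ^2 sum of its Fourier coefficients: (1/(2π)) ∫_0^{2π} |f|^2 = Σ |c_n|^2.
Compute the left side: (1/(2π)) [∫_0^π 8^2 dx + ∫_π^{2π} 4^2 dx] = (1/(2π)) · (64π + 16π) = (64 + 16)/2 = 40.
So Σ_{n ∈ Z} |c_n|^2 = 40.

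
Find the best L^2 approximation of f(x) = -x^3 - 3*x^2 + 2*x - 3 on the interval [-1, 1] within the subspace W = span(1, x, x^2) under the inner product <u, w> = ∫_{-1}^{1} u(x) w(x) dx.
g(x) = -3*x^2 + 7*x/5 - 3

The best approximation g ∈ W is the orthogonal projection of f onto W. Writing g = a_0 + a_1 x + a_2 x^2, the coefficients solve the normal equations G · a = b where
  G_{ij} = <φ_i, φ_j> and b_i = <f, φ_i>, with φ_0 = 1, φ_1 = x, φ_2 = x^2.
G =
  [2, 0, 2/3]
  [0, 2/3, 0]
  [2/3, 0, 2/5],
b = (-8, 14/15, -16/5).
Solving gives a_0 = -3, a_1 = 7/5, a_2 = -3, so
  g(x) = -3*x^2 + 7*x/5 - 3.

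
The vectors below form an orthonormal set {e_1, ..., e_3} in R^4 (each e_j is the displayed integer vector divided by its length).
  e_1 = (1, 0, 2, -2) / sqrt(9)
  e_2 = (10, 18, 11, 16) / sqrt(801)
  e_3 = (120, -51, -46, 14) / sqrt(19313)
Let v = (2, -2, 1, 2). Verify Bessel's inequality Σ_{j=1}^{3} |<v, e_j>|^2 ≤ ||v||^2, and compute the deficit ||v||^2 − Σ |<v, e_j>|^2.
Σ |<v, e_j>|^2 = 1377/217; ||v||^2 = 13; deficit = 1444/217

Write each e_j = u_j / sqrt(<u_j, u_j>) where u_j is the displayed integer vector. Then <v, e_j> = <v, u_j> / sqrt(<u_j, u_j>), so |<v, e_j>|^2 = <v, u_j>^2 / <u_j, u_j>.
Coefficients: <v, e_1> = 0/sqrt(9), <v, e_2> = 27/sqrt(801), <v, e_3> = 324/sqrt(19313).
Square and sum: Σ |<v, e_j>|^2 = 1377/217.
Compute ||v||^2 = v·v = 13.
Deficit = 13 − 1377/217 = 1444/217 ≥ 0, confirming Bessel's inequality. (The deficit equals ||v − Σ <v,e_j> e_j||^2, the squared distance from v to span{e_j}.)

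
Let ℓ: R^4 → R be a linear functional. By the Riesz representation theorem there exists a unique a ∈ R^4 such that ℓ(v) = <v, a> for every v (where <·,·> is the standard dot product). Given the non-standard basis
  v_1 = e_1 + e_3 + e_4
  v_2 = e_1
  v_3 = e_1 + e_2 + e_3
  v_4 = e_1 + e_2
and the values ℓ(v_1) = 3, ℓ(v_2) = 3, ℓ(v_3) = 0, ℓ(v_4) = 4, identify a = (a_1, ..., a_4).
a = (3, 1, -4, 4)

Write a = (a_1, ..., a_4) in the standard basis. For each basis vector v_i, ℓ(v_i) = <v_i, a> is a linear equation in the a_j's. Collect the n equations into a matrix system V a = ℓ, where row i of V is v_i (expressed in the standard basis). Since V is invertible (lower-triangular with 1s on the diagonal, up to permutation), solve by back-substitution:
  V =
[[1, 0, 1, 1],
 [1, 0, 0, 0],
 [1, 1, 1, 0],
 [1, 1, 0, 0]]
  V a = (3, 3, 0, 4)
Solving gives a = (3, 1, -4, 4).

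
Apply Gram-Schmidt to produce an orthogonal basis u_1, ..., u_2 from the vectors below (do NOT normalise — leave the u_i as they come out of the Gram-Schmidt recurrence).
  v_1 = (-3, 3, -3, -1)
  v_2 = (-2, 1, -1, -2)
Orthogonal basis:
  u_1 = (-3, 3, -3, -1)
  u_2 = (-1/2, -1/2, 1/2, -3/2)

Apply the Gram-Schmidt recurrence
  u_1 = v_1
  u_i = v_i − Σ_{j<i} ((v_i · u_j) / (u_j · u_j)) · u_j.

Step by step this gives:
  u_1 = (-3, 3, -3, -1)
  u_2 = (-1/2, -1/2, 1/2, -3/2)

Orthogonality check:
  u_2 · u_1 = 0 (should be 0)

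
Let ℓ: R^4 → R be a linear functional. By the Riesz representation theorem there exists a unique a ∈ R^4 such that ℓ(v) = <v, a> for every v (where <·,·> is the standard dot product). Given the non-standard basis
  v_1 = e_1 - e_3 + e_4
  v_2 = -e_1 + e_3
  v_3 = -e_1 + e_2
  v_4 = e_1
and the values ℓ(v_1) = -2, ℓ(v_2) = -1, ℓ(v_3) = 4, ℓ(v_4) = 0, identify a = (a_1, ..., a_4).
a = (0, 4, -1, -3)

Write a = (a_1, ..., a_4) in the standard basis. For each basis vector v_i, ℓ(v_i) = <v_i, a> is a linear equation in the a_j's. Collect the n equations into a matrix system V a = ℓ, where row i of V is v_i (expressed in the standard basis). Since V is invertible (lower-triangular with 1s on the diagonal, up to permutation), solve by back-substitution:
  V =
[[1, 0, -1, 1],
 [-1, 0, 1, 0],
 [-1, 1, 0, 0],
 [1, 0, 0, 0]]
  V a = (-2, -1, 4, 0)
Solving gives a = (0, 4, -1, -3).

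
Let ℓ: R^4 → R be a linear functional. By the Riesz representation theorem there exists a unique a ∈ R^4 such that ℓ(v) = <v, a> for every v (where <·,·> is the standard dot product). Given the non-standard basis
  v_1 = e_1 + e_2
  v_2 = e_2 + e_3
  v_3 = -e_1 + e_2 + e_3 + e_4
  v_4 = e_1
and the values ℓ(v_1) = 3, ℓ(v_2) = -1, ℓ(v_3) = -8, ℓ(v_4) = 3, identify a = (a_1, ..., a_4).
a = (3, 0, -1, -4)

Write a = (a_1, ..., a_4) in the standard basis. For each basis vector v_i, ℓ(v_i) = <v_i, a> is a linear equation in the a_j's. Collect the n equations into a matrix system V a = ℓ, where row i of V is v_i (expressed in the standard basis). Since V is invertible (lower-triangular with 1s on the diagonal, up to permutation), solve by back-substitution:
  V =
[[1, 1, 0, 0],
 [0, 1, 1, 0],
 [-1, 1, 1, 1],
 [1, 0, 0, 0]]
  V a = (3, -1, -8, 3)
Solving gives a = (3, 0, -1, -4).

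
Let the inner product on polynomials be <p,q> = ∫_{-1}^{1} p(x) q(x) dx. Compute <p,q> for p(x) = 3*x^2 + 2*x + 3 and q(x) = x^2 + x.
<p,q> = 68/15

Expand the product: p(x)·q(x) = 3*x^4 + 5*x^3 + 5*x^2 + 3*x.
∫_{-1}^{1} of each monomial x^k gives [2/(k+1) if k even, 0 if k odd]. Integrating term-by-term (or equivalently evaluating the antiderivative F(x) = 3*x^5/5 + 5*x^4/4 + 5*x^3/3 + 3*x^2/2 at the endpoints):
  F(1) − F(−1) = 301/60 − (29/60) = 68/15.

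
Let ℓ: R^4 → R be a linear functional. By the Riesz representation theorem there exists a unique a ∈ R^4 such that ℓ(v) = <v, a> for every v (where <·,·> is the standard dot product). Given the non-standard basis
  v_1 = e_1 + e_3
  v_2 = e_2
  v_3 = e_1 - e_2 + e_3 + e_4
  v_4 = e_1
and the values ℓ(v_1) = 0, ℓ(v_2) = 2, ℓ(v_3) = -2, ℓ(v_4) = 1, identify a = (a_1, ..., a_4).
a = (1, 2, -1, 0)

Write a = (a_1, ..., a_4) in the standard basis. For each basis vector v_i, ℓ(v_i) = <v_i, a> is a linear equation in the a_j's. Collect the n equations into a matrix system V a = ℓ, where row i of V is v_i (expressed in the standard basis). Since V is invertible (lower-triangular with 1s on the diagonal, up to permutation), solve by back-substitution:
  V =
[[1, 0, 1, 0],
 [0, 1, 0, 0],
 [1, -1, 1, 1],
 [1, 0, 0, 0]]
  V a = (0, 2, -2, 1)
Solving gives a = (1, 2, -1, 0).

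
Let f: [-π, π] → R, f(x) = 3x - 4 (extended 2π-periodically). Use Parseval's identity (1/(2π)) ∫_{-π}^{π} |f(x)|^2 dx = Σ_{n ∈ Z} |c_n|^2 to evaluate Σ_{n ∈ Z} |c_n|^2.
Σ |c_n|^2 = 3π^2 + 16

Expand and integrate term by term over [-π, π]:
  ∫ (3x)^2 dx = 9·(2π^3/3); ∫ 2·3·(-4)·x dx = 0 (odd integrand); ∫ (-4)^2 dx = 16·2π.
So (1/(2π)) ∫_{-π}^{π} (3x - 4)^2 dx = 9π^2/3 + 16 = 3π^2 + 16.
Parseval ⇒ Σ |c_n|^2 = 3π^2 + 16.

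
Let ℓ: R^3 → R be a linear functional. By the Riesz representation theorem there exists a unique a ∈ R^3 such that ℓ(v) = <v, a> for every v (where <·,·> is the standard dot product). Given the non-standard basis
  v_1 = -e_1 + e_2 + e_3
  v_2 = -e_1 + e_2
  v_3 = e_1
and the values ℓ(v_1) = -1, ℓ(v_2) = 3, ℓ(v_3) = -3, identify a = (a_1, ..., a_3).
a = (-3, 0, -4)

Write a = (a_1, ..., a_3) in the standard basis. For each basis vector v_i, ℓ(v_i) = <v_i, a> is a linear equation in the a_j's. Collect the n equations into a matrix system V a = ℓ, where row i of V is v_i (expressed in the standard basis). Since V is invertible (lower-triangular with 1s on the diagonal, up to permutation), solve by back-substitution:
  V =
[[-1, 1, 1],
 [-1, 1, 0],
 [1, 0, 0]]
  V a = (-1, 3, -3)
Solving gives a = (-3, 0, -4).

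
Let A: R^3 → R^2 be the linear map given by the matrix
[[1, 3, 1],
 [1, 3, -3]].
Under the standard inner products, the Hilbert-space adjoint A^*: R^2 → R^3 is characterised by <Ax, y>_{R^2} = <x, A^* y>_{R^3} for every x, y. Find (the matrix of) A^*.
A^* = A^T =
[[1, 1],
 [3, 3],
 [1, -3]]

For real matrices with standard dot products, the defining identity <Ax, y> = <x, A^* y> gives (Ax)^T y = x^T (A^*) y, i.e. x^T A^T y = x^T (A^*) y. Since this holds for all x, y, we must have A^* = A^T. Therefore
A^* =
[[1, 1],
 [3, 3],
 [1, -3]].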